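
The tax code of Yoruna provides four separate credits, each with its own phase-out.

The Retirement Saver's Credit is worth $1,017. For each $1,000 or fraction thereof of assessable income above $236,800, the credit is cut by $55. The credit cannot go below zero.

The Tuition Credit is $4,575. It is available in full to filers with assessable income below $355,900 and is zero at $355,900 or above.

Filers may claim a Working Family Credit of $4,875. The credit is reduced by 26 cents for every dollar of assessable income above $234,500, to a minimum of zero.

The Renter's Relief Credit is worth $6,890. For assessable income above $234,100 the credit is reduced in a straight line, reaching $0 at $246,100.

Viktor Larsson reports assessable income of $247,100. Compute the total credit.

Retirement Saver's Credit: income exceeds $236,800 by $10,300, which is 11 full-or-partial $1,000 increments; reduction = 11 × $55 = $605, leaving $412.
Tuition Credit: $247,100 is below the $355,900 cutoff, so the full $4,575 applies.
Working Family Credit: 26% of the $12,600 excess over $234,500 is $3,276; credit = $4,875 − $3,276 = $1,599.
Renter's Relief Credit: $247,100 is at or above $246,100, so the credit is $0.
Total: $412 + $4,575 + $1,599 + $0 = $6,586.

$6,586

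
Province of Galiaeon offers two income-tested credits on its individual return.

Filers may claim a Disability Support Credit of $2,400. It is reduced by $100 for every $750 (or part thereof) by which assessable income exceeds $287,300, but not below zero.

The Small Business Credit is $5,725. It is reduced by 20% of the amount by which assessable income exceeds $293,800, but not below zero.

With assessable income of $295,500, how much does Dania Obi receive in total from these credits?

$6,685

Disability Support Credit: income exceeds $287,300 by $8,200, which is 11 full-or-partial $750 increments; reduction = 11 × $100 = $1,100, leaving $1,300.
Small Business Credit: 20% of the $1,700 excess over $293,800 is $340; credit = $5,725 − $340 = $5,385.
Total: $1,300 + $5,385 = $6,685.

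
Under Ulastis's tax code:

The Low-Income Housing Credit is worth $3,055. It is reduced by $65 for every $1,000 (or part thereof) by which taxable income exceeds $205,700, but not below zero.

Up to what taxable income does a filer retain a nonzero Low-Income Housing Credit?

$251,700

After 46 increments the reduction is 46 × $65 = $2,990, leaving $65; one more increment wipes it out. Increment 46 ends at excess 46 × $1,000 = $46,000, so the highest qualifying income is $205,700 + $46,000 = $251,700.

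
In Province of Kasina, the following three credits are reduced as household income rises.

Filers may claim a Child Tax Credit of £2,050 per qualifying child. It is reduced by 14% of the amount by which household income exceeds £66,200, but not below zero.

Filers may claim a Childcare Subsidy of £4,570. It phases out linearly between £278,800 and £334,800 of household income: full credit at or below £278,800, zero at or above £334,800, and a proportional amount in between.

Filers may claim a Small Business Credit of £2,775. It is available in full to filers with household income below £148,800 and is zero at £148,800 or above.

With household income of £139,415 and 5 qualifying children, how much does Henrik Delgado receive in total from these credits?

Child Tax Credit: base = 5 × £2,050 = £10,250. 14% of the £73,215 excess over £66,200 is £10,250.10 ≥ base, so the credit is £0.
Childcare Subsidy: £139,415 is at or below the £278,800 threshold, so the full £4,570 applies.
Small Business Credit: £139,415 is below the £148,800 cutoff, so the full £2,775 applies.
Total: £0 + £4,570 + £2,775 = £7,345.

£7,345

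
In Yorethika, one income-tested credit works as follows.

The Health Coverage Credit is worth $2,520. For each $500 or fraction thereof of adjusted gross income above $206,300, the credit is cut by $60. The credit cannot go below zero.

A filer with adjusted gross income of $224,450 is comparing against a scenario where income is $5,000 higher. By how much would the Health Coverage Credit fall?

$300

At $224,450 — income exceeds $206,300 by $18,150, which is 37 full-or-partial $500 increments; reduction = 37 × $60 = $2,220, leaving $300.
At $229,450 — income exceeds $206,300 by $23,150 → 47 increments × $60 = $2,820 ≥ base, so the credit is $0.
Lost: $300 − $0 = $300.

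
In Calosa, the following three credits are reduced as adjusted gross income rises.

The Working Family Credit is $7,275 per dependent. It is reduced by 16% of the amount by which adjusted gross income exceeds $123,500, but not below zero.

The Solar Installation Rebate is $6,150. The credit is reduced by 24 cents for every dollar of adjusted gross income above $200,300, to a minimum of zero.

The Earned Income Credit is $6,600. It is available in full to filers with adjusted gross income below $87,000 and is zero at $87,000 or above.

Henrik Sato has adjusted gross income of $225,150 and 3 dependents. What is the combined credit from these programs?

$5,747

Working Family Credit: base = 3 × $7,275 = $21,825. 16% of the $101,650 excess over $123,500 is $16,264; credit = $21,825 − $16,264 = $5,561.
Solar Installation Rebate: 24% of the $24,850 excess over $200,300 is $5,964; credit = $6,150 − $5,964 = $186.
Earned Income Credit: $225,150 meets or exceeds the $87,000 cutoff, so the credit is $0.
Total: $5,561 + $186 + $0 = $5,747.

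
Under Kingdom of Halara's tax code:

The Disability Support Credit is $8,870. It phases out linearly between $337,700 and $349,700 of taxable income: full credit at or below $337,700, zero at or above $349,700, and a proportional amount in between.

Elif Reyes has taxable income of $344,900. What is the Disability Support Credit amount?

$3,548

Disability Support Credit: $344,900 is $7,200 into a $12,000 phase-out range, leaving 4,800/12,000 of the credit: $8,870 × 4,800/12,000 = $3,548.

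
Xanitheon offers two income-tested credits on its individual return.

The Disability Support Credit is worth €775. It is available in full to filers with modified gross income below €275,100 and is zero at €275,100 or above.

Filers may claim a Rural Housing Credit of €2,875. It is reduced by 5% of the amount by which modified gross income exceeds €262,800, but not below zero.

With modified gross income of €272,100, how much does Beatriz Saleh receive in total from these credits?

Disability Support Credit: €272,100 is below the €275,100 cutoff, so the full €775 applies.
Rural Housing Credit: 5% of the €9,300 excess over €262,800 is €465; credit = €2,875 − €465 = €2,410.
Total: €775 + €2,410 = €3,185.

€3,185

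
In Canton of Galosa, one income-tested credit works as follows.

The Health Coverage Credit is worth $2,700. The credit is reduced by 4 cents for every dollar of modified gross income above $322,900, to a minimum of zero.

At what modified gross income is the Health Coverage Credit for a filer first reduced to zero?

$390,400

The credit falls by 4% of each dollar above $322,900, so it reaches zero when the excess is $2,700 / 4% = $67,500: income = $322,900 + $67,500 = $390,400.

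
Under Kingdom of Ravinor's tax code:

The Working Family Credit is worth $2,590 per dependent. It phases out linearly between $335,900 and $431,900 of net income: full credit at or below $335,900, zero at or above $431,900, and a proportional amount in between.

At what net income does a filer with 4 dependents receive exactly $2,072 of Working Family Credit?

Full credit = 4 × $2,590 = $10,360.
$2,072 is 2,072/10,360 of the full $10,360, so 8,288/10,360 of the $96,000 range has been used: income = $335,900 + $96,000 × 8,288/10,360 = $412,700.

$412,700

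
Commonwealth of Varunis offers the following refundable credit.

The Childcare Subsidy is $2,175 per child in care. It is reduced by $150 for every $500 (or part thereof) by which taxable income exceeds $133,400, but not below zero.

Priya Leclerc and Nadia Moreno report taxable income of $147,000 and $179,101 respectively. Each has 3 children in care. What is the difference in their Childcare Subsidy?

Priya ($147,000): Childcare Subsidy: base = 3 × $2,175 = $6,525. income exceeds $133,400 by $13,600, which is 28 full-or-partial $500 increments; reduction = 28 × $150 = $4,200, leaving $2,325.
Nadia ($179,101): Childcare Subsidy: base = 3 × $2,175 = $6,525. income exceeds $133,400 by $45,701 → 92 increments × $150 = $13,800 ≥ base, so the credit is $0.
Difference: |$2,325 − $0| = $2,325.

$2,325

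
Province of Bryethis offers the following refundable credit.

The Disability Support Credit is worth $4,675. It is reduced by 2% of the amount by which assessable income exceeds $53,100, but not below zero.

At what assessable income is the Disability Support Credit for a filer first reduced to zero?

The credit falls by 2% of each dollar above $53,100, so it reaches zero when the excess is $4,675 / 2% = $233,750: income = $53,100 + $233,750 = $286,850.

$286,850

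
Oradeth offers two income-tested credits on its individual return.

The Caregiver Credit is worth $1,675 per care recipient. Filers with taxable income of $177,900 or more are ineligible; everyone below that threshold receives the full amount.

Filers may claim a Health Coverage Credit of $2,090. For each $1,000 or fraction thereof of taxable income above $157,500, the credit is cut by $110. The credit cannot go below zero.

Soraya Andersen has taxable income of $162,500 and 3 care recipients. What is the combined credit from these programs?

$6,565

Caregiver Credit: base = 3 × $1,675 = $5,025. $162,500 is below the $177,900 cutoff, so the full $5,025 applies.
Health Coverage Credit: income exceeds $157,500 by $5,000, which is 5 full-or-partial $1,000 increments; reduction = 5 × $110 = $550, leaving $1,540.
Total: $5,025 + $1,540 = $6,565.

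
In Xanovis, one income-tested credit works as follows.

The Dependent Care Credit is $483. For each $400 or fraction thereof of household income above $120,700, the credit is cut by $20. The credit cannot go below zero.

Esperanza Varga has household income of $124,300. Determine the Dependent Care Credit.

Dependent Care Credit: income exceeds $120,700 by $3,600, which is 9 full-or-partial $400 increments; reduction = 9 × $20 = $180, leaving $303.

$303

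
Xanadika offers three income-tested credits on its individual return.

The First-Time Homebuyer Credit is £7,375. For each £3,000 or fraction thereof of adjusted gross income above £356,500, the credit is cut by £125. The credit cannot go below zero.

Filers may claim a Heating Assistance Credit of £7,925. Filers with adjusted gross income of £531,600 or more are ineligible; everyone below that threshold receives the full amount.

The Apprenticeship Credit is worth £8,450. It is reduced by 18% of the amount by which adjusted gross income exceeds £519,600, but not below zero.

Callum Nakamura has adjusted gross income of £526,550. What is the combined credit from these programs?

£15,374

First-Time Homebuyer Credit: income exceeds £356,500 by £170,050, which is 57 full-or-partial £3,000 increments; reduction = 57 × £125 = £7,125, leaving £250.
Heating Assistance Credit: £526,550 is below the £531,600 cutoff, so the full £7,925 applies.
Apprenticeship Credit: 18% of the £6,950 excess over £519,600 is £1,251; credit = £8,450 − £1,251 = £7,199.
Total: £250 + £7,925 + £7,199 = £15,374.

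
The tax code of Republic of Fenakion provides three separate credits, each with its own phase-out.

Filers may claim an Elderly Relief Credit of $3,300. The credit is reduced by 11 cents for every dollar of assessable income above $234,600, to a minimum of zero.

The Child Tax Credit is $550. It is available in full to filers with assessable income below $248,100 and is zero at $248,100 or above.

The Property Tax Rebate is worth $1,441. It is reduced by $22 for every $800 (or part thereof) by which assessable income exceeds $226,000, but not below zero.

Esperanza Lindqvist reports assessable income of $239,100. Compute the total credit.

$4,422

Elderly Relief Credit: 11% of the $4,500 excess over $234,600 is $495; credit = $3,300 − $495 = $2,805.
Child Tax Credit: $239,100 is below the $248,100 cutoff, so the full $550 applies.
Property Tax Rebate: income exceeds $226,000 by $13,100, which is 17 full-or-partial $800 increments; reduction = 17 × $22 = $374, leaving $1,067.
Total: $2,805 + $550 + $1,067 = $4,422.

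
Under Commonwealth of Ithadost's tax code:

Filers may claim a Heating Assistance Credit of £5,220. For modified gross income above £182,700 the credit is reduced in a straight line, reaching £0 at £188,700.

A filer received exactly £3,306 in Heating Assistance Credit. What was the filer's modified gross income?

£184,900

£3,306 is 3,306/5,220 of the full £5,220, so 1,914/5,220 of the £6,000 range has been used: income = £182,700 + £6,000 × 1,914/5,220 = £184,900.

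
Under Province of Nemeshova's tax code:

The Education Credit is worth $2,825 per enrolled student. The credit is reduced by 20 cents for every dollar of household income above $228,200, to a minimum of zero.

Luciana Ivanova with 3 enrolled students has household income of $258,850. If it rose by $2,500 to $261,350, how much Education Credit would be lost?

At $258,850 — base = 3 × $2,825 = $8,475. 20% of the $30,650 excess over $228,200 is $6,130; credit = $8,475 − $6,130 = $2,345.
At $261,350 — base = 3 × $2,825 = $8,475. 20% of the $33,150 excess over $228,200 is $6,630; credit = $8,475 − $6,630 = $1,845.
Lost: $2,345 − $1,845 = $500.

$500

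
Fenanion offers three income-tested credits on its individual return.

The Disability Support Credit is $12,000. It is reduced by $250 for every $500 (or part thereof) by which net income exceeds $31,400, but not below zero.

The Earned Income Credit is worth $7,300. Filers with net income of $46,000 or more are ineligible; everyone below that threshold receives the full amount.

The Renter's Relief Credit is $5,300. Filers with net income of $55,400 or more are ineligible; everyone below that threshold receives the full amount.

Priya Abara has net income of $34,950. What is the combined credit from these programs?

$22,600

Disability Support Credit: income exceeds $31,400 by $3,550, which is 8 full-or-partial $500 increments; reduction = 8 × $250 = $2,000, leaving $10,000.
Earned Income Credit: $34,950 is below the $46,000 cutoff, so the full $7,300 applies.
Renter's Relief Credit: $34,950 is below the $55,400 cutoff, so the full $5,300 applies.
Total: $10,000 + $7,300 + $5,300 = $22,600.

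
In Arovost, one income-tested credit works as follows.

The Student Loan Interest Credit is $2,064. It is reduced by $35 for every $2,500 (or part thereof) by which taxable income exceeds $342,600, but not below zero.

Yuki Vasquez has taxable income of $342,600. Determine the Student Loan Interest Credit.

$2,064

Student Loan Interest Credit: $342,600 is at or below the $342,600 threshold, so the full $2,064 applies.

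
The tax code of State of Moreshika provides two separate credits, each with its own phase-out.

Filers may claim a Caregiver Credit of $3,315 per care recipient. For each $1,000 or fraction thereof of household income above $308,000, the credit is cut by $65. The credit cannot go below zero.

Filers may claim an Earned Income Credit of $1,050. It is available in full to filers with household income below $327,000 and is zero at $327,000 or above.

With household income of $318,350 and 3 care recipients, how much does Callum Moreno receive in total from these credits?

Caregiver Credit: base = 3 × $3,315 = $9,945. income exceeds $308,000 by $10,350, which is 11 full-or-partial $1,000 increments; reduction = 11 × $65 = $715, leaving $9,230.
Earned Income Credit: $318,350 is below the $327,000 cutoff, so the full $1,050 applies.
Total: $9,230 + $1,050 = $10,280.

$10,280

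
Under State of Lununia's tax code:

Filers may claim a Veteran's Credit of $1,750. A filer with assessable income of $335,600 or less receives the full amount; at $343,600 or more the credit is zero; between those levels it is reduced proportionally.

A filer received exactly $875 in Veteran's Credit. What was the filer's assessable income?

$875 is 875/1,750 of the full $1,750, so 875/1,750 of the $8,000 range has been used: income = $335,600 + $8,000 × 875/1,750 = $339,600.

$339,600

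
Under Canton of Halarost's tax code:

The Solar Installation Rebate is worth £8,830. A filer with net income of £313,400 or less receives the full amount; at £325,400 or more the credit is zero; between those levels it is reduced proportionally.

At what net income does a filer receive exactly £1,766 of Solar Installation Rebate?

£323,000

£1,766 is 1,766/8,830 of the full £8,830, so 7,064/8,830 of the £12,000 range has been used: income = £313,400 + £12,000 × 7,064/8,830 = £323,000.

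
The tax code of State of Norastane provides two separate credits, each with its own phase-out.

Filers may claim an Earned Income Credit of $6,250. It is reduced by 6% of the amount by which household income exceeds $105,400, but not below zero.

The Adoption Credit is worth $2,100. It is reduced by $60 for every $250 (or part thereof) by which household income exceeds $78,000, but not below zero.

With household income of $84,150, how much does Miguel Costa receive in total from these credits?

$6,850

Earned Income Credit: $84,150 is at or below the $105,400 threshold, so the full $6,250 applies.
Adoption Credit: income exceeds $78,000 by $6,150, which is 25 full-or-partial $250 increments; reduction = 25 × $60 = $1,500, leaving $600.
Total: $6,250 + $600 = $6,850.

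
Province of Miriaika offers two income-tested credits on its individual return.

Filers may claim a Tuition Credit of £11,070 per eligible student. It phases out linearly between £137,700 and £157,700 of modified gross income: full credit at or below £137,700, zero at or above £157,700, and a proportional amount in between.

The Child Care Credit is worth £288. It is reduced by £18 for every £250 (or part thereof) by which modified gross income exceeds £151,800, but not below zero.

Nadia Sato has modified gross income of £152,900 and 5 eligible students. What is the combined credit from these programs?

£13,482

Tuition Credit: base = 5 × £11,070 = £55,350. £152,900 is £15,200 into a £20,000 phase-out range, leaving 4,800/20,000 of the credit: £55,350 × 4,800/20,000 = £13,284.
Child Care Credit: income exceeds £151,800 by £1,100, which is 5 full-or-partial £250 increments; reduction = 5 × £18 = £90, leaving £198.
Total: £13,284 + £198 = £13,482.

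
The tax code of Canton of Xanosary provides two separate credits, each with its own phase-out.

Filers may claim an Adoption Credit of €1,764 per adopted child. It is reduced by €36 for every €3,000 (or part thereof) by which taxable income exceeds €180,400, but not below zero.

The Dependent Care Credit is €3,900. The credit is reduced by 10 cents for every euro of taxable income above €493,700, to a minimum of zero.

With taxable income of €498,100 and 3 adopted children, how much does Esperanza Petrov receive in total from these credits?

€4,936

Adoption Credit: base = 3 × €1,764 = €5,292. income exceeds €180,400 by €317,700, which is 106 full-or-partial €3,000 increments; reduction = 106 × €36 = €3,816, leaving €1,476.
Dependent Care Credit: 10% of the €4,400 excess over €493,700 is €440; credit = €3,900 − €440 = €3,460.
Total: €1,476 + €3,460 = €4,936.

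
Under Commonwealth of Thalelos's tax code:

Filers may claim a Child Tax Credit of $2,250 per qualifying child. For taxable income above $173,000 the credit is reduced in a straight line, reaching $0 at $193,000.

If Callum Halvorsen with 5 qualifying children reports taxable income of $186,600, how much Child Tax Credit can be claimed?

Child Tax Credit: base = 5 × $2,250 = $11,250. $186,600 is $13,600 into a $20,000 phase-out range, leaving 6,400/20,000 of the credit: $11,250 × 6,400/20,000 = $3,600.

$3,600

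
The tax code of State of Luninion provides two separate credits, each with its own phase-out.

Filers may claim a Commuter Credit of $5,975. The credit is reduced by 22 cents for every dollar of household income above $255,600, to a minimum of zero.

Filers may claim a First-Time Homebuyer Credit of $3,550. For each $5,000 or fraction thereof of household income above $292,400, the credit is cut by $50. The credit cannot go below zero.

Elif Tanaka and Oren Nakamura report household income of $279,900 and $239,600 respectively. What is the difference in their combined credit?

Elif ($279,900): Commuter Credit: 22% of the $24,300 excess over $255,600 is $5,346; credit = $5,975 − $5,346 = $629. First-Time Homebuyer Credit: $279,900 is at or below the $292,400 threshold, so the full $3,550 applies. total $629 + $3,550 = $4,179
Oren ($239,600): Commuter Credit: $239,600 is at or below the $255,600 threshold, so the full $5,975 applies. First-Time Homebuyer Credit: $239,600 is at or below the $292,400 threshold, so the full $3,550 applies. total $5,975 + $3,550 = $9,525
Difference: |$4,179 − $9,525| = $5,346.

$5,346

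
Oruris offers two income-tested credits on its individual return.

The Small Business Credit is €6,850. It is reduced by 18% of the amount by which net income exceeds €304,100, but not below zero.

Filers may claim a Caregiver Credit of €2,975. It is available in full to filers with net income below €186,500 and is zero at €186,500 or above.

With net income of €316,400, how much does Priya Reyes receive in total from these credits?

€4,636

Small Business Credit: 18% of the €12,300 excess over €304,100 is €2,214; credit = €6,850 − €2,214 = €4,636.
Caregiver Credit: €316,400 meets or exceeds the €186,500 cutoff, so the credit is €0.
Total: €4,636 + €0 = €4,636.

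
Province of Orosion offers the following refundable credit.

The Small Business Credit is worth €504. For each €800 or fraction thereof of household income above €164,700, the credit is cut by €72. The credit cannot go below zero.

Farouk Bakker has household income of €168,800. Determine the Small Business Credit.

Small Business Credit: income exceeds €164,700 by €4,100, which is 6 full-or-partial €800 increments; reduction = 6 × €72 = €432, leaving €72.

€72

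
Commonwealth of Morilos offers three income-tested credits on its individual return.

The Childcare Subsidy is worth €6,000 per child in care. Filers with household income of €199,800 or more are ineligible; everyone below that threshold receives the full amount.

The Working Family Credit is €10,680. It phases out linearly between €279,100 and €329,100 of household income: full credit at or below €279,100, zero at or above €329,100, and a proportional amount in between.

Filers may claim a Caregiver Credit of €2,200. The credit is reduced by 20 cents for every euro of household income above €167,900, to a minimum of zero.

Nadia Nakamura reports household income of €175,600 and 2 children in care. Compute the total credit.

€23,340

Childcare Subsidy: base = 2 × €6,000 = €12,000. €175,600 is below the €199,800 cutoff, so the full €12,000 applies.
Working Family Credit: €175,600 is at or below the €279,100 threshold, so the full €10,680 applies.
Caregiver Credit: 20% of the €7,700 excess over €167,900 is €1,540; credit = €2,200 − €1,540 = €660.
Total: €12,000 + €10,680 + €660 = €23,340.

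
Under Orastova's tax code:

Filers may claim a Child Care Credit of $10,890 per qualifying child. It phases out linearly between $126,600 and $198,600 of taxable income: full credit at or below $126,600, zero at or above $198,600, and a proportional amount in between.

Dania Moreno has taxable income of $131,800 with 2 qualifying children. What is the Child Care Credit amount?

Child Care Credit: base = 2 × $10,890 = $21,780. $131,800 is $5,200 into a $72,000 phase-out range, leaving 66,800/72,000 of the credit: $21,780 × 66,800/72,000 = $20,207.

$20,207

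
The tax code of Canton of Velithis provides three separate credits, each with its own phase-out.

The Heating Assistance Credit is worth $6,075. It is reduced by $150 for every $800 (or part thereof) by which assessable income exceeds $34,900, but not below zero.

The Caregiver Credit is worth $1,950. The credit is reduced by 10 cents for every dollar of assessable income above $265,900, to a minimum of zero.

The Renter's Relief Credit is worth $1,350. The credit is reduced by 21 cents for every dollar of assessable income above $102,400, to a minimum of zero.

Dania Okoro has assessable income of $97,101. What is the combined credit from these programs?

Heating Assistance Credit: income exceeds $34,900 by $62,201 → 78 increments × $150 = $11,700 ≥ base, so the credit is $0.
Caregiver Credit: $97,101 is at or below the $265,900 threshold, so the full $1,950 applies.
Renter's Relief Credit: $97,101 is at or below the $102,400 threshold, so the full $1,350 applies.
Total: $0 + $1,950 + $1,350 = $3,300.

$3,300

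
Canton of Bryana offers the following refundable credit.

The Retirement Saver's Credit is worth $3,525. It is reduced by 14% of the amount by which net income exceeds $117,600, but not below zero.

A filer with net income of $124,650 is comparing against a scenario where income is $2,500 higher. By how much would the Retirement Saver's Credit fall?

$350

At $124,650 — 14% of the $7,050 excess over $117,600 is $987; credit = $3,525 − $987 = $2,538.
At $127,150 — 14% of the $9,550 excess over $117,600 is $1,337; credit = $3,525 − $1,337 = $2,188.
Lost: $2,538 − $2,188 = $350.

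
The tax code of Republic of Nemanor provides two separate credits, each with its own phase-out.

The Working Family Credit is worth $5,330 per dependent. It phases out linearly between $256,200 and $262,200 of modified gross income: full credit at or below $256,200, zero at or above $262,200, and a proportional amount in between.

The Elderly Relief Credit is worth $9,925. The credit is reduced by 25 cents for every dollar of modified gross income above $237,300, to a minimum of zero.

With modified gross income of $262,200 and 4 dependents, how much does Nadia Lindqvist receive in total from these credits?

$3,700

Working Family Credit: base = 4 × $5,330 = $21,320. $262,200 is at or above $262,200, so the credit is $0.
Elderly Relief Credit: 25% of the $24,900 excess over $237,300 is $6,225; credit = $9,925 − $6,225 = $3,700.
Total: $0 + $3,700 = $3,700.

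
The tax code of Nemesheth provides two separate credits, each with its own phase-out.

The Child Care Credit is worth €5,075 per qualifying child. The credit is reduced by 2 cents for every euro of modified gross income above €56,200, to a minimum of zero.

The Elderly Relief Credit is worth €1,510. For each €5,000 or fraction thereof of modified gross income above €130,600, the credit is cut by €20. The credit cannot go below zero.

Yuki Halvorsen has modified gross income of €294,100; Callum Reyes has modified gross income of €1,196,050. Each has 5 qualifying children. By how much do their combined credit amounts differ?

€18,889

Yuki (€294,100): Child Care Credit: base = 5 × €5,075 = €25,375. 2% of the €237,900 excess over €56,200 is €4,758; credit = €25,375 − €4,758 = €20,617. Elderly Relief Credit: income exceeds €130,600 by €163,500, which is 33 full-or-partial €5,000 increments; reduction = 33 × €20 = €660, leaving €850. total €20,617 + €850 = €21,467
Callum (€1,196,050): Child Care Credit: base = 5 × €5,075 = €25,375. 2% of the €1,139,850 excess over €56,200 is €22,797; credit = €25,375 − €22,797 = €2,578. Elderly Relief Credit: income exceeds €130,600 by €1,065,450 → 214 increments × €20 = €4,280 ≥ base, so the credit is €0. total €2,578 + €0 = €2,578
Difference: |€21,467 − €2,578| = €18,889.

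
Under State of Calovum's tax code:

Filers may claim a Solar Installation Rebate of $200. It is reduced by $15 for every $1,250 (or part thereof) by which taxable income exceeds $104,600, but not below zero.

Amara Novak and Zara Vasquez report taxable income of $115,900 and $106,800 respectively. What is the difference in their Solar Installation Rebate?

$120

Amara ($115,900): Solar Installation Rebate: income exceeds $104,600 by $11,300, which is 10 full-or-partial $1,250 increments; reduction = 10 × $15 = $150, leaving $50.
Zara ($106,800): Solar Installation Rebate: income exceeds $104,600 by $2,200, which is 2 full-or-partial $1,250 increments; reduction = 2 × $15 = $30, leaving $170.
Difference: |$50 − $170| = $120.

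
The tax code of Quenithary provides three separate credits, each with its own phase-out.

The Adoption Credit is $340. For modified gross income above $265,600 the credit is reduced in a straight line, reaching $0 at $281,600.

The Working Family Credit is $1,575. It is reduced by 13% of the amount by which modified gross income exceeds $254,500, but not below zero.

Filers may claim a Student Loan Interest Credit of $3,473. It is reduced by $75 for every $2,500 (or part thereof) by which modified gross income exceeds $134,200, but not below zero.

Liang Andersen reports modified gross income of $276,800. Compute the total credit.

$102

Adoption Credit: $276,800 is $11,200 into a $16,000 phase-out range, leaving 4,800/16,000 of the credit: $340 × 4,800/16,000 = $102.
Working Family Credit: 13% of the $22,300 excess over $254,500 is $2,899 ≥ base, so the credit is $0.
Student Loan Interest Credit: income exceeds $134,200 by $142,600 → 58 increments × $75 = $4,350 ≥ base, so the credit is $0.
Total: $102 + $0 + $0 = $102.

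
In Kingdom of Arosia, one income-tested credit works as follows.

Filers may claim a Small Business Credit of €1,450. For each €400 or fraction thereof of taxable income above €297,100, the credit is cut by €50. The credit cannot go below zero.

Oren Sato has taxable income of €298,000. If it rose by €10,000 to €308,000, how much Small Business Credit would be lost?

At €298,000 — income exceeds €297,100 by €900, which is 3 full-or-partial €400 increments; reduction = 3 × €50 = €150, leaving €1,300.
At €308,000 — income exceeds €297,100 by €10,900, which is 28 full-or-partial €400 increments; reduction = 28 × €50 = €1,400, leaving €50.
Lost: €1,300 − €50 = €1,250.

€1,250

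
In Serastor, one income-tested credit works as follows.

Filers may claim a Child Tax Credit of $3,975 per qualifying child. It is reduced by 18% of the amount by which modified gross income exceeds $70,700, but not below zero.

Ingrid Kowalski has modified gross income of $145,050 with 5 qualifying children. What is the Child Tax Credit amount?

Child Tax Credit: base = 5 × $3,975 = $19,875. 18% of the $74,350 excess over $70,700 is $13,383; credit = $19,875 − $13,383 = $6,492.

$6,492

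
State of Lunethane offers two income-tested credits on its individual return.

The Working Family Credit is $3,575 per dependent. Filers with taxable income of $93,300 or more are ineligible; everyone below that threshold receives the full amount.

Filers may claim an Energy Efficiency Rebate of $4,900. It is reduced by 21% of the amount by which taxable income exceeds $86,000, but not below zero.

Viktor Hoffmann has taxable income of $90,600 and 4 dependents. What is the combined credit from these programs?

$18,234

Working Family Credit: base = 4 × $3,575 = $14,300. $90,600 is below the $93,300 cutoff, so the full $14,300 applies.
Energy Efficiency Rebate: 21% of the $4,600 excess over $86,000 is $966; credit = $4,900 − $966 = $3,934.
Total: $14,300 + $3,934 = $18,234.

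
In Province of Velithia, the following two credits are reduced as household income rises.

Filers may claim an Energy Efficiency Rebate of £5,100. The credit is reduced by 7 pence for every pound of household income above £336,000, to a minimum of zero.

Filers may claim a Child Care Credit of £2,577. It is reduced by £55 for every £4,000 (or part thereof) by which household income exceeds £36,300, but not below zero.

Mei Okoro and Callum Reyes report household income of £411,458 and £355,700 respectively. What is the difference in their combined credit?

£3,721

Mei (£411,458): Energy Efficiency Rebate: 7% of the £75,458 excess over £336,000 is £5,282.06 ≥ base, so the credit is £0. Child Care Credit: income exceeds £36,300 by £375,158 → 94 increments × £55 = £5,170 ≥ base, so the credit is £0. total £0 + £0 = £0
Callum (£355,700): Energy Efficiency Rebate: 7% of the £19,700 excess over £336,000 is £1,379; credit = £5,100 − £1,379 = £3,721. Child Care Credit: income exceeds £36,300 by £319,400 → 80 increments × £55 = £4,400 ≥ base, so the credit is £0. total £3,721 + £0 = £3,721
Difference: |£0 − £3,721| = £3,721.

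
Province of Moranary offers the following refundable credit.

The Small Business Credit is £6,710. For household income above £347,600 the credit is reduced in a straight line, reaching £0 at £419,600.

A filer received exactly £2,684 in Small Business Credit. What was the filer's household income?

£390,800

£2,684 is 2,684/6,710 of the full £6,710, so 4,026/6,710 of the £72,000 range has been used: income = £347,600 + £72,000 × 4,026/6,710 = £390,800.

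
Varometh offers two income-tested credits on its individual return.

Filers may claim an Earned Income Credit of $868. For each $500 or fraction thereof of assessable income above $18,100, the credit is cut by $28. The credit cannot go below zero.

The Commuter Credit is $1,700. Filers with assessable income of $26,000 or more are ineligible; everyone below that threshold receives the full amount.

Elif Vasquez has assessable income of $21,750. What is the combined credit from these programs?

Earned Income Credit: income exceeds $18,100 by $3,650, which is 8 full-or-partial $500 increments; reduction = 8 × $28 = $224, leaving $644.
Commuter Credit: $21,750 is below the $26,000 cutoff, so the full $1,700 applies.
Total: $644 + $1,700 = $2,344.

$2,344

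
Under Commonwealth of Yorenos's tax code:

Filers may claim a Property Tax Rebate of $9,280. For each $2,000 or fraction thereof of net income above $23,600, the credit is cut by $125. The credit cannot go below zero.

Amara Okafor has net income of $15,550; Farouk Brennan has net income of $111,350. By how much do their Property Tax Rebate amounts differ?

Amara ($15,550): Property Tax Rebate: $15,550 is at or below the $23,600 threshold, so the full $9,280 applies.
Farouk ($111,350): Property Tax Rebate: income exceeds $23,600 by $87,750, which is 44 full-or-partial $2,000 increments; reduction = 44 × $125 = $5,500, leaving $3,780.
Difference: |$9,280 − $3,780| = $5,500.

$5,500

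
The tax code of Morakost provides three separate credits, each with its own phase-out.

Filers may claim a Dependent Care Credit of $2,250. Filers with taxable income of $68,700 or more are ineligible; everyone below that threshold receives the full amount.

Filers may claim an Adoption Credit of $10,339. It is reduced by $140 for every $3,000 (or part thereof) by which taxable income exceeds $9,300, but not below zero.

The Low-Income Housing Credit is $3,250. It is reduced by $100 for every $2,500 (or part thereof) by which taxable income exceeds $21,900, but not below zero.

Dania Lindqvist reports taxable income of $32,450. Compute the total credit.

$14,219

Dependent Care Credit: $32,450 is below the $68,700 cutoff, so the full $2,250 applies.
Adoption Credit: income exceeds $9,300 by $23,150, which is 8 full-or-partial $3,000 increments; reduction = 8 × $140 = $1,120, leaving $9,219.
Low-Income Housing Credit: income exceeds $21,900 by $10,550, which is 5 full-or-partial $2,500 increments; reduction = 5 × $100 = $500, leaving $2,750.
Total: $2,250 + $9,219 + $2,750 = $14,219.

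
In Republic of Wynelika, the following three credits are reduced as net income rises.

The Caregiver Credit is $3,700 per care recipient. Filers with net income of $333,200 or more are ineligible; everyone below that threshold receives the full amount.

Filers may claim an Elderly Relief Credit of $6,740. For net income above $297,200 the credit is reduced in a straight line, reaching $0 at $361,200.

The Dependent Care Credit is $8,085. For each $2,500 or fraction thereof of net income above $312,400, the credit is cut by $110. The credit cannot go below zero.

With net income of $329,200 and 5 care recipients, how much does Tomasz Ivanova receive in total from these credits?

$29,185

Caregiver Credit: base = 5 × $3,700 = $18,500. $329,200 is below the $333,200 cutoff, so the full $18,500 applies.
Elderly Relief Credit: $329,200 is $32,000 into a $64,000 phase-out range, leaving 32,000/64,000 of the credit: $6,740 × 32,000/64,000 = $3,370.
Dependent Care Credit: income exceeds $312,400 by $16,800, which is 7 full-or-partial $2,500 increments; reduction = 7 × $110 = $770, leaving $7,315.
Total: $18,500 + $3,370 + $7,315 = $29,185.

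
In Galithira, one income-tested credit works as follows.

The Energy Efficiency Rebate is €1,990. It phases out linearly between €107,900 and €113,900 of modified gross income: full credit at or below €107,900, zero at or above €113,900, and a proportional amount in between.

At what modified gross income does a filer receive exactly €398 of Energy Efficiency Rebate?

€398 is 398/1,990 of the full €1,990, so 1,592/1,990 of the €6,000 range has been used: income = €107,900 + €6,000 × 1,592/1,990 = €112,700.

€112,700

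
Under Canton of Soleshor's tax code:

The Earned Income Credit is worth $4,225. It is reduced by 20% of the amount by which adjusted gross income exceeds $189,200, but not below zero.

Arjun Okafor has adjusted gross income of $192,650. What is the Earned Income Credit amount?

$3,535

Earned Income Credit: 20% of the $3,450 excess over $189,200 is $690; credit = $4,225 − $690 = $3,535.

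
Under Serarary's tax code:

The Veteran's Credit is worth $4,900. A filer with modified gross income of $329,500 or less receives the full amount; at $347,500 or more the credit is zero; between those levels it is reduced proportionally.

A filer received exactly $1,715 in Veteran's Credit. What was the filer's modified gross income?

$1,715 is 1,715/4,900 of the full $4,900, so 3,185/4,900 of the $18,000 range has been used: income = $329,500 + $18,000 × 3,185/4,900 = $341,200.

$341,200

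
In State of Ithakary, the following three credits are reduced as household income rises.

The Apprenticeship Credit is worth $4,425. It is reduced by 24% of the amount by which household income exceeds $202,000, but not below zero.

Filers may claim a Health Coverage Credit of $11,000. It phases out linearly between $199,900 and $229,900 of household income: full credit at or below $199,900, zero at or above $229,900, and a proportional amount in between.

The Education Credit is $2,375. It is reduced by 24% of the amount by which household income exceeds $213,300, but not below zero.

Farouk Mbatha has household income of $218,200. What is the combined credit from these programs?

Apprenticeship Credit: 24% of the $16,200 excess over $202,000 is $3,888; credit = $4,425 − $3,888 = $537.
Health Coverage Credit: $218,200 is $18,300 into a $30,000 phase-out range, leaving 11,700/30,000 of the credit: $11,000 × 11,700/30,000 = $4,290.
Education Credit: 24% of the $4,900 excess over $213,300 is $1,176; credit = $2,375 − $1,176 = $1,199.
Total: $537 + $4,290 + $1,199 = $6,026.

$6,026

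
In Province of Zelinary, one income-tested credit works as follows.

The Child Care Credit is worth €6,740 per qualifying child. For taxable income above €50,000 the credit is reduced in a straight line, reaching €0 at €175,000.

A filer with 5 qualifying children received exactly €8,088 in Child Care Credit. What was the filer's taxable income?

€145,000

Full credit = 5 × €6,740 = €33,700.
€8,088 is 8,088/33,700 of the full €33,700, so 25,612/33,700 of the €125,000 range has been used: income = €50,000 + €125,000 × 25,612/33,700 = €145,000.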